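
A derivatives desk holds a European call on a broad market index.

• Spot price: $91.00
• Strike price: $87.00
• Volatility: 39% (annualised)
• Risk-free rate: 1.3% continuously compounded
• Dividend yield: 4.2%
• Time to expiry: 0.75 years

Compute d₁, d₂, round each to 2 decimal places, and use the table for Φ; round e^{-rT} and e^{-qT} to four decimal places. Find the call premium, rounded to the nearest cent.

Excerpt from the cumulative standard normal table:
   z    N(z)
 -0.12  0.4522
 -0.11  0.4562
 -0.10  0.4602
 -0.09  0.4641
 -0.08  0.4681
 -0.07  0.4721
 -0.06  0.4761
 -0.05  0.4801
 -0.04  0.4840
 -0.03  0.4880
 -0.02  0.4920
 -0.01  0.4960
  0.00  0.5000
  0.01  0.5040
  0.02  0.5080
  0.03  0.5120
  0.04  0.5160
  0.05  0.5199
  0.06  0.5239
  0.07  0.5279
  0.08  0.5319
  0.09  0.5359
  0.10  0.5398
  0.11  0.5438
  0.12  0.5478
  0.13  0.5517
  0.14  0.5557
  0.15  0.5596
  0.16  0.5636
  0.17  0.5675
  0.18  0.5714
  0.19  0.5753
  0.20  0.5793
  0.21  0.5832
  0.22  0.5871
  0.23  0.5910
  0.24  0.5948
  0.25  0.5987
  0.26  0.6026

$12.80

σ√T = 0.39·√0.75 = 0.3377
d₁ = [ln(91/87) + (0.013 − 0.042 + 0.39²/2)·0.75] / 0.3377 = [0.0450 + 0.0353] / 0.3377 = 0.2376 ≈ 0.24
d₂ = d₁ − σ√T = 0.2376 − 0.3377 = -0.1002 ≈ -0.10
exp(−qT) = exp(−0.042·0.75) = 0.9690;  exp(−rT) = exp(−0.013·0.75) = 0.9903
C = 91·0.9690·N(0.24) − 87·0.9903·N(-0.10) = 91·0.9690·0.5948 − 87·0.9903·0.4602 = 52.4489 − 39.6490 = 12.7998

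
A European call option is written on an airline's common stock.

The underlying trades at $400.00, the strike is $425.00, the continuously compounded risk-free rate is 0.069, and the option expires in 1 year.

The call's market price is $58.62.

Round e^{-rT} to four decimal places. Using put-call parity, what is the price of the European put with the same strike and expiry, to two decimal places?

exp(−rT) = exp(−0.069·1) = 0.9333
Put-call parity: C − P = S − K·e^(−rT) = 400 − 425·0.9333 = 400 − 396.6525 = 3.3475
P = C − (C − P) = 58.62 − (3.3475) = 55.2725

$55.27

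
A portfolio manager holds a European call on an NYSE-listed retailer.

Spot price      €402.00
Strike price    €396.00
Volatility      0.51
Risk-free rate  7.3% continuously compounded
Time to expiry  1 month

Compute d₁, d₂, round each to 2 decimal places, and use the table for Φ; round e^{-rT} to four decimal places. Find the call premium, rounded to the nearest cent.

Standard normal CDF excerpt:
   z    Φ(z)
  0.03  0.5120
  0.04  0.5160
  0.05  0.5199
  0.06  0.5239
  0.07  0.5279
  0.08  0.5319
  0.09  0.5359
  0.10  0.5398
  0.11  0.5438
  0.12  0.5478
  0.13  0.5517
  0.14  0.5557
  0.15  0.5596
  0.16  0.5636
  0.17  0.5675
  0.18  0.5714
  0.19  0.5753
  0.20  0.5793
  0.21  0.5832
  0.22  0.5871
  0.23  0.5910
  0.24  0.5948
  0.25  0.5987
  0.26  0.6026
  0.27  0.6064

€28.24

σ√T = 0.51·√0.08333 = 0.1472
d₁ = [ln(402/396) + (0.073 + ½·0.51²)·0.08333] / (σ√T) = (0.0150 + 0.0169) / 0.1472 = 0.2171 ⇒ 0.22
d₂ = 0.2171 − 0.1472 = 0.0699 ⇒ 0.07
e^(−rT) = e^(−0.073·0.08333) = 0.9939
N(d₁) = N(0.22) = 0.5871;  N(d₂) = N(0.07) = 0.5279
C = 402·0.5871 − 396·0.9939·0.5279 = 236.0142 − 207.7732 = 28.2410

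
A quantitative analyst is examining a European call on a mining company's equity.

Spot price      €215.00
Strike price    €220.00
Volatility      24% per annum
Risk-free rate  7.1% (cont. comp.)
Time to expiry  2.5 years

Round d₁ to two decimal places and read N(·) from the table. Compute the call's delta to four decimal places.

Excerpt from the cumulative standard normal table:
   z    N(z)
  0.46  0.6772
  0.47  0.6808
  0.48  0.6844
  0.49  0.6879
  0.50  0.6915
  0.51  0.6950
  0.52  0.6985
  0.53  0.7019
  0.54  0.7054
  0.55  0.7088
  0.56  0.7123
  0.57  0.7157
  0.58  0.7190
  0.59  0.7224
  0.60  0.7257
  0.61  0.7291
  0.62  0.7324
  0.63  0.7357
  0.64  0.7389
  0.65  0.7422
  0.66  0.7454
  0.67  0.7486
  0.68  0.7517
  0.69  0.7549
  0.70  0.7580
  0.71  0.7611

σ√T = 0.24 × 1.5811 = 0.3795
d₁ = [ln(215/220) + (0.071 + 0.24²/2)·2.5] / 0.3795 = [-0.0230 + 0.2495] / 0.3795 = 0.5969 ≈ 0.60
N(d₁) = N(0.60) = 0.7257
Δ_call = N(d₁) = 0.7257

0.7257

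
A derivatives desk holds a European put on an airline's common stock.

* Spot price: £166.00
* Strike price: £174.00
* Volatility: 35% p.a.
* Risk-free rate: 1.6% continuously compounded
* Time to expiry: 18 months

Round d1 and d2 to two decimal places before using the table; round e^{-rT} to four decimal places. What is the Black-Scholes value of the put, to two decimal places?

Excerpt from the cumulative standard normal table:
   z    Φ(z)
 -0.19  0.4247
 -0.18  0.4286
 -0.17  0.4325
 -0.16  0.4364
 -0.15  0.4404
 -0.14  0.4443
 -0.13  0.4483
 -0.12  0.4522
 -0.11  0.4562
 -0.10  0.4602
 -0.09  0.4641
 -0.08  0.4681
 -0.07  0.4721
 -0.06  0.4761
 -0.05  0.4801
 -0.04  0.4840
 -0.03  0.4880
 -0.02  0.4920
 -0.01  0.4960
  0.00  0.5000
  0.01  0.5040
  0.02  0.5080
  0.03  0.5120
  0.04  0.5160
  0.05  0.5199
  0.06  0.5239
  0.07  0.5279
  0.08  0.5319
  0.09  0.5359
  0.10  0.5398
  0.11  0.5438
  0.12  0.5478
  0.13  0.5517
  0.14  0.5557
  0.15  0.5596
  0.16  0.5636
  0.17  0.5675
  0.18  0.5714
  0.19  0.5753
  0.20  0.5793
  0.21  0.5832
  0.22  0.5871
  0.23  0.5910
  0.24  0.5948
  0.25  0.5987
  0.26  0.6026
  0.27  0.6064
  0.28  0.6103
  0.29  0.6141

σ√T = 0.35·√1.5 = 0.4287
d₁ = [ln(166/174) + (0.016 + ½·0.35²)·1.5] / (σ√T) = (-0.0471 + 0.1159) / 0.4287 = 0.1605 which rounds to 0.16
d₂ = 0.1605 − 0.4287 = -0.2681 which rounds to -0.27
exp(−rT) = exp(−0.016·1.5) = 0.9763
P = 174·0.9763·N(0.27) − 166·N(-0.16) = 174·0.9763·0.6064 − 166·0.4364 = 103.0129 − 72.4424 = 30.5705

£30.57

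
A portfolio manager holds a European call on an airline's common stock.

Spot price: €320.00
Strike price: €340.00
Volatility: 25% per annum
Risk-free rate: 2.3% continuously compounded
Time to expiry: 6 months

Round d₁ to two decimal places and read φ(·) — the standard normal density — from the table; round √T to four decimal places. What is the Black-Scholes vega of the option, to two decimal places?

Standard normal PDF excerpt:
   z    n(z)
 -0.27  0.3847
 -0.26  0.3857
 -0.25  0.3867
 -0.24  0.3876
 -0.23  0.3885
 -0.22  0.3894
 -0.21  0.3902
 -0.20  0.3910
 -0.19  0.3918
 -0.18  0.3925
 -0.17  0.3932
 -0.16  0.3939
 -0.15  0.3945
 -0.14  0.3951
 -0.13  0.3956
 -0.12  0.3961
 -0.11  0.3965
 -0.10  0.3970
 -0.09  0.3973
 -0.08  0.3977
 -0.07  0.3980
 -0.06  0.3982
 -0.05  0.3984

88.65

σ√T = 0.25 × 0.7071 = 0.1768
d₁ = [ln(320/340) + (0.023 + 0.25²/2)·0.5] / 0.1768 = [-0.0606 + 0.0271] / 0.1768 = -0.1895 ≈ -0.19
√T = √0.5 = 0.7071
φ(d₁) = φ(-0.19) = 0.3918
vega = S·φ(d₁)·√T = 320·0.3918·0.7071 = 88.6534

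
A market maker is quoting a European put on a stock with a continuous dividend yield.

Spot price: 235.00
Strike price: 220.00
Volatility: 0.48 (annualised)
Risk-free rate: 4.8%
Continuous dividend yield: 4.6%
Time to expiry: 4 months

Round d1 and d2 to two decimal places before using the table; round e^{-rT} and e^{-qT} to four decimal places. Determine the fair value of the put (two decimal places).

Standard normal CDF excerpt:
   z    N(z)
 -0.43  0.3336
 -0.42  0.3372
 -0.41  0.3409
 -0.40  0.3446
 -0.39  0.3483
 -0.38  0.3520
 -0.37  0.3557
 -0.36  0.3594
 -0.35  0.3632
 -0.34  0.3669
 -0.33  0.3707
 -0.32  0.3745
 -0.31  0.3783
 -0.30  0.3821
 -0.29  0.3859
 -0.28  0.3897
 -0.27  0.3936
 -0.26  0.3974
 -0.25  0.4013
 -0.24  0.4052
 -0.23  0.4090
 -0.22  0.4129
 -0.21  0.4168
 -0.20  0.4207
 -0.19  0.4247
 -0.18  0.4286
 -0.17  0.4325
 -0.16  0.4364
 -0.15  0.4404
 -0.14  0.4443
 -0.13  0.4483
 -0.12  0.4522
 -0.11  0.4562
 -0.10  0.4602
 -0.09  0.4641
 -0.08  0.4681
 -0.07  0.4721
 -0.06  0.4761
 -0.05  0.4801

σ√T = 0.48 × 0.5774 = 0.2771
ln(S/K) + (r − q + σ²/2)T = ln(235/220) + (0.048 − 0.046 + 0.48²/2)·0.3333 = 0.0660 + 0.0391 = 0.1050
d₁ = 0.1050 / 0.2771 = 0.3790 ≈ 0.38
d₂ = d₁ − σ√T = 0.3790 − 0.2771 = 0.1018 ≈ 0.10
exp(−qT) = exp(−0.046·0.3333) = 0.9848;  exp(−rT) = exp(−0.048·0.3333) = 0.9841
P = 220·0.9841·N(-0.10) − 235·0.9848·N(-0.38) = 220·0.9841·0.4602 − 235·0.9848·0.3520 = 99.6342 − 81.4627 = 18.1716

18.17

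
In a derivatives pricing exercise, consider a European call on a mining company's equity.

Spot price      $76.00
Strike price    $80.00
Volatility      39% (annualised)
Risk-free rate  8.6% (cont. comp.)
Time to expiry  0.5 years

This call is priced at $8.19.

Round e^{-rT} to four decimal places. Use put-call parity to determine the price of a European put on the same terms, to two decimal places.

$8.82

exp(−rT) = exp(−0.086·0.5) = 0.9579
Put-call parity: C − P = S − K·e^(−rT) = 76 − 80·0.9579 = 76 − 76.6320 = -0.6320
P = C − (C − P) = 8.19 − (-0.6320) = 8.8220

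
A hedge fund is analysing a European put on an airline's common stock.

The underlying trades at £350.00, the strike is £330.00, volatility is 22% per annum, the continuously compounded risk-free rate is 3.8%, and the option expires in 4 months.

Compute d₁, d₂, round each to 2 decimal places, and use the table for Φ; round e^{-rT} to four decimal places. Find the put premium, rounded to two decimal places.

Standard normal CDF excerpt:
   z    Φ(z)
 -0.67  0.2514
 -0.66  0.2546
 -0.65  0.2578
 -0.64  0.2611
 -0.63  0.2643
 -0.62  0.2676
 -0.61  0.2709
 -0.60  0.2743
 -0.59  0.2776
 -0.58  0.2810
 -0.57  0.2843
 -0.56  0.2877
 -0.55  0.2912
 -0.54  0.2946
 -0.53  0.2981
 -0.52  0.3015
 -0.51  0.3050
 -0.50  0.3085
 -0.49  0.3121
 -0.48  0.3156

£8.02

T = 0.3333;  σ√T = 0.1270
d₁ = [ln(350/330) + (0.038 + 0.22²/2)·0.3333] / 0.1270 = [0.0588 + 0.0207] / 0.1270 = 0.6265 ⇒ 0.63
d₂ = d₁ − σ√T = 0.6265 − 0.1270 = 0.4995 ⇒ 0.50
e^(−rT) = e^(−0.038·0.3333) = 0.9874
N(−d₂) = N(-0.50) = 0.3085;  N(−d₁) = N(-0.63) = 0.2643
P = 330·0.9874·0.3085 − 350·0.2643 = 100.5223 − 92.5050 = 8.0173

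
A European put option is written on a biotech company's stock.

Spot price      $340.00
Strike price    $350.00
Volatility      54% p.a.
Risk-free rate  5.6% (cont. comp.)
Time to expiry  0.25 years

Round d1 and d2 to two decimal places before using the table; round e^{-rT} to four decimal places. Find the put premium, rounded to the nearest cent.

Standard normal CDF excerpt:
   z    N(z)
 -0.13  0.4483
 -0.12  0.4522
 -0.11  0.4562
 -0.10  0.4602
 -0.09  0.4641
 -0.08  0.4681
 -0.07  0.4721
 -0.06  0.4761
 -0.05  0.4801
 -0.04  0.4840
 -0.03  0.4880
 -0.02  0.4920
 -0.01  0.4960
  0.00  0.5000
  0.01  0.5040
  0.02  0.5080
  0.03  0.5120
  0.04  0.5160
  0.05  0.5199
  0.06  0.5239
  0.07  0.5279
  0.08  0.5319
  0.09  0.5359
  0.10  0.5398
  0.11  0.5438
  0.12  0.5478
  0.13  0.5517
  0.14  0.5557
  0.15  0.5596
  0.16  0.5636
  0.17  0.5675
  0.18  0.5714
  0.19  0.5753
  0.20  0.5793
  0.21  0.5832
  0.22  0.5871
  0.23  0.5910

T = 0.25;  σ√T = 0.2700
d₁ = [ln(340/350) + (0.056 + 0.54²/2)·0.25] / 0.2700 = [-0.0290 + 0.0505] / 0.2700 = 0.0795 which rounds to 0.08
d₂ = d₁ − σ√T = 0.0795 − 0.2700 = -0.1905 which rounds to -0.19
e^(−rT) = e^(−0.056·0.25) = 0.9861
P = 350·0.9861·N(0.19) − 340·N(-0.08) = 350·0.9861·0.5753 − 340·0.4681 = 198.5562 − 159.1540 = 39.4022

$39.40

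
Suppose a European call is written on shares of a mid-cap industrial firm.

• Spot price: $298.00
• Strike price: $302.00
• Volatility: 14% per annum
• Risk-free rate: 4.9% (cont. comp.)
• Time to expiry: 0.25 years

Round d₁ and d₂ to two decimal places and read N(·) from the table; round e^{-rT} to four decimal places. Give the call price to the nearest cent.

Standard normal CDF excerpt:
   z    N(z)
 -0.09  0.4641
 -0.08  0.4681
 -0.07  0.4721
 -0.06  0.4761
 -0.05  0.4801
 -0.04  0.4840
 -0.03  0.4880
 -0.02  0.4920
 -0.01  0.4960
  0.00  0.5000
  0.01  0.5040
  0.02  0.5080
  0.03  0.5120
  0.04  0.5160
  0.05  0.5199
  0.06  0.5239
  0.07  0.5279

$8.16

σ√T = 0.14·√0.25 = 0.0700
d₁ = [ln(298/302) + (0.049 + 0.14²/2)·0.25] / 0.0700 = [-0.0133 + 0.0147] / 0.0700 = 0.0195 which rounds to 0.02
d₂ = d₁ − σ√T = 0.0195 − 0.0700 = -0.0505 which rounds to -0.05
e^(−rT) = e^(−0.049·0.25) = 0.9878
N(d₁) = N(0.02) = 0.5080;  N(d₂) = N(-0.05) = 0.4801
C = 298·0.5080 − 302·0.9878·0.4801 = 151.3840 − 143.2213 = 8.1627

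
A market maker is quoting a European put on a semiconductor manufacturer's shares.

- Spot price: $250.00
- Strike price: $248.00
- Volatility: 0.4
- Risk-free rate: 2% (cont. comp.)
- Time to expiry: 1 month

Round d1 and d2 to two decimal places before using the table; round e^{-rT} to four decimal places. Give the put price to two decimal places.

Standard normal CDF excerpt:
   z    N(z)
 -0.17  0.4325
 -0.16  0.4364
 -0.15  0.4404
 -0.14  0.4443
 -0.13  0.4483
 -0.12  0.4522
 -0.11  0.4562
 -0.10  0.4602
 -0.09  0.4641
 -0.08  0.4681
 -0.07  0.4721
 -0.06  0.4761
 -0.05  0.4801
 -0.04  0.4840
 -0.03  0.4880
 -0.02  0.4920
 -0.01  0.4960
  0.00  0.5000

σ√T = 0.4·√0.08333 = 0.1155
ln(S/K) + (r + σ²/2)T = ln(250/248) + (0.02 + 0.4²/2)·0.08333 = 0.0080 + 0.0083 = 0.0164
d₁ = 0.0164 / 0.1155 = 0.1417 ⇒ 0.14
d₂ = d₁ − σ√T = 0.1417 − 0.1155 = 0.0263 ⇒ 0.03
exp(−rT) = exp(−0.02·0.08333) = 0.9983
N(−d₂) = N(-0.03) = 0.4880;  N(−d₁) = N(-0.14) = 0.4443
P = 248·0.9983·0.4880 − 250·0.4443 = 120.8183 − 111.0750 = 9.7433

$9.74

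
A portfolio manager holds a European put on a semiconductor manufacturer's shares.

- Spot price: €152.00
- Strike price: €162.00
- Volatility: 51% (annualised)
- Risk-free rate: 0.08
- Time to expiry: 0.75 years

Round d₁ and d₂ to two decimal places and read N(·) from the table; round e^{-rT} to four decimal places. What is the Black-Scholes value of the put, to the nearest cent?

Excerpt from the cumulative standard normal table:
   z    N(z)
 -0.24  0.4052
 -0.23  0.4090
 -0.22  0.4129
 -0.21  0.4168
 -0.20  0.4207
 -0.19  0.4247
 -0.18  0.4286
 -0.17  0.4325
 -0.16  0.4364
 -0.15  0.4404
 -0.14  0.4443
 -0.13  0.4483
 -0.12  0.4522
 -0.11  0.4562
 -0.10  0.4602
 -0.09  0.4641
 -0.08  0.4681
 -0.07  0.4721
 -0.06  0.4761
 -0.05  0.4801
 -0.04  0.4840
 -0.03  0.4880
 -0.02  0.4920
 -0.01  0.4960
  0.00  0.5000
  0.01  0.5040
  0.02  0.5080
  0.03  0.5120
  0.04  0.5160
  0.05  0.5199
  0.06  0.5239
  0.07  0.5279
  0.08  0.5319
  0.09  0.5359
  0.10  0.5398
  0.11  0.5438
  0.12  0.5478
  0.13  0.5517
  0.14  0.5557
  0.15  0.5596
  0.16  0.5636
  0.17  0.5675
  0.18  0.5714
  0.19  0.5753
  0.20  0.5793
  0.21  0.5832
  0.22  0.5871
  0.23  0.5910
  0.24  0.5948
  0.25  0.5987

σ√T = 0.51 × 0.8660 = 0.4417
d₁ = [ln(152/162) + (0.08 + 0.51²/2)·0.75] / 0.4417 = [-0.0637 + 0.1575] / 0.4417 = 0.2124 ⇒ 0.21
d₂ = d₁ − σ√T = 0.2124 − 0.4417 = -0.2292 ⇒ -0.23
exp(−rT) = exp(−0.08·0.75) = 0.9418
N(−d₂) = N(0.23) = 0.5910;  N(−d₁) = N(-0.21) = 0.4168
P = 162·0.9418·0.5910 − 152·0.4168 = 90.1698 − 63.3536 = 26.8162

€26.82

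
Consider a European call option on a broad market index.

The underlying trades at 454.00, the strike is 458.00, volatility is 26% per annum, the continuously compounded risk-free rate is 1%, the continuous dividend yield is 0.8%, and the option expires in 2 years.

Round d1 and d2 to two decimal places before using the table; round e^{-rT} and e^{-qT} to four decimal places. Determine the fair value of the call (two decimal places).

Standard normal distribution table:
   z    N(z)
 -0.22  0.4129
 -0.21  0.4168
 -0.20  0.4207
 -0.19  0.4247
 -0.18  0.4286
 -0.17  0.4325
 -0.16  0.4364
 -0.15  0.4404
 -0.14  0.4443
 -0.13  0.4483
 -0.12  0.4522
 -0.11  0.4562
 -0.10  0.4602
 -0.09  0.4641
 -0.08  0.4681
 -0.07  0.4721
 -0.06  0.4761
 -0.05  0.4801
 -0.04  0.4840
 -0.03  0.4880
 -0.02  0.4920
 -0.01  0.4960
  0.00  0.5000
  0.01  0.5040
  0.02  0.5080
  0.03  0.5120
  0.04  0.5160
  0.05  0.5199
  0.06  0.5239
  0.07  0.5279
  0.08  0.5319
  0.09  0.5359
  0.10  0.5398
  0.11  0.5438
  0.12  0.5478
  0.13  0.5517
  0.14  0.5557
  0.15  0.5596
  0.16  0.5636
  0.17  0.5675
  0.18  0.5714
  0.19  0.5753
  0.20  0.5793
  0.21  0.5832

64.68

T = 2;  σ√T = 0.3677
d₁ = [ln(454/458) + (0.01 − 0.008 + ½·0.26²)·2] / (σ√T) = (-0.0088 + 0.0716) / 0.3677 = 0.1709 → 0.17
d₂ = 0.1709 − 0.3677 = -0.1968 → -0.20
e^(−qT) = e^(−0.008·2) = 0.9841;  e^(−rT) = e^(−0.01·2) = 0.9802
N(d₁) = N(0.17) = 0.5675;  N(d₂) = N(-0.20) = 0.4207
C = 454·0.9841·0.5675 − 458·0.9802·0.4207 = 253.5484 − 188.8655 = 64.6829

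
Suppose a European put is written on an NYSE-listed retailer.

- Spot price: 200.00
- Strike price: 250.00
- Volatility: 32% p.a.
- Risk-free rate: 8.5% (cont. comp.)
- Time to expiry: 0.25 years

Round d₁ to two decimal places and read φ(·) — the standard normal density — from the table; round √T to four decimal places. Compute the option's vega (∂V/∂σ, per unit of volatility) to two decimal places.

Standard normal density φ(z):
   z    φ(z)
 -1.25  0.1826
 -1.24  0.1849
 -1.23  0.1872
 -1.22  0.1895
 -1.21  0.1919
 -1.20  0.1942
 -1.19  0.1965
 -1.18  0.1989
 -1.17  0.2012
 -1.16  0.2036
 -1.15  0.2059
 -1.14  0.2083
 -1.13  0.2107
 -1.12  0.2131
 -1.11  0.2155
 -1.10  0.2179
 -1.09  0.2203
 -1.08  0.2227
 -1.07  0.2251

σ√T = 0.32 × 0.5000 = 0.1600
d₁ = [ln(200/250) + (0.085 + 0.32²/2)·0.25] / 0.1600 = [-0.2231 + 0.0341] / 0.1600 = -1.1818 ⇒ -1.18
√T = √0.25 = 0.5000
φ(d₁) = φ(-1.18) = 0.1989
vega = S·φ(d₁)·√T = 200·0.1989·0.5000 = 19.8900
(The call has the same vega.)

19.89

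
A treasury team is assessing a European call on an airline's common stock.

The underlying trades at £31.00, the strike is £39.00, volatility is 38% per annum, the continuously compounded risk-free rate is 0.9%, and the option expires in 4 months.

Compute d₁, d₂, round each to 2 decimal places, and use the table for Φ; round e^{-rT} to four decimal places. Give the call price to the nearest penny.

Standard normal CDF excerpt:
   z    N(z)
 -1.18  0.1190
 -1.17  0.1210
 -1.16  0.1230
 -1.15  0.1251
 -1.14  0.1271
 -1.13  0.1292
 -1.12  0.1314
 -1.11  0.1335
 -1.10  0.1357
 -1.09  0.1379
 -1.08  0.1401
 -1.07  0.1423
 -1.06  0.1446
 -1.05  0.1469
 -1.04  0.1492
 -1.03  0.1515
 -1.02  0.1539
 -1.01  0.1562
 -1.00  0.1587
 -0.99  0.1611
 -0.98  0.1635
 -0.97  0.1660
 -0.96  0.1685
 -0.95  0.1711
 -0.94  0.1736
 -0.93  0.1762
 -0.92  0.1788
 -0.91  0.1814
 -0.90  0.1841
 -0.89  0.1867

σ√T = 0.38 × 0.5774 = 0.2194
d₁ = [ln(31/39) + (0.009 + 0.38²/2)·0.3333] / 0.2194 = [-0.2296 + 0.0271] / 0.2194 = -0.9230 which rounds to -0.92
d₂ = d₁ − σ√T = -0.9230 − 0.2194 = -1.1424 which rounds to -1.14
exp(−rT) = exp(−0.009·0.3333) = 0.9970
C = 31·N(-0.92) − 39·0.9970·N(-1.14) = 31·0.1788 − 39·0.9970·0.1271 = 5.5428 − 4.9420 = 0.6008

£0.60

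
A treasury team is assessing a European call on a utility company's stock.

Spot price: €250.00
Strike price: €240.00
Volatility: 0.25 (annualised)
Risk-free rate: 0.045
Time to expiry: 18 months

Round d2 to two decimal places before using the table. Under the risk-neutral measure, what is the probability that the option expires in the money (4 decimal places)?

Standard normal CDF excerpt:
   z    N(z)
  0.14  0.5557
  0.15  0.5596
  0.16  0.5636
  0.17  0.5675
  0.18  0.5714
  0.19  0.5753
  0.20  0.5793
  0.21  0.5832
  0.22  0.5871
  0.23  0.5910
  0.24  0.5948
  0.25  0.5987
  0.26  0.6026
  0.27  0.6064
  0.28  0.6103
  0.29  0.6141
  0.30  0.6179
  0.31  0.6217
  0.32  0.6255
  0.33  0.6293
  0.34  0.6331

T = 1.5;  σ√T = 0.3062
ln(S/K) + (r + σ²/2)T = ln(250/240) + (0.045 + 0.25²/2)·1.5 = 0.0408 + 0.1144 = 0.1552
d₁ = 0.1552 / 0.3062 = 0.5069 → 0.51
d₂ = d₁ − σ√T = 0.5069 − 0.3062 = 0.2007 → 0.20
Pr(exercise) under Q = N(d₂) = 0.5793

0.5793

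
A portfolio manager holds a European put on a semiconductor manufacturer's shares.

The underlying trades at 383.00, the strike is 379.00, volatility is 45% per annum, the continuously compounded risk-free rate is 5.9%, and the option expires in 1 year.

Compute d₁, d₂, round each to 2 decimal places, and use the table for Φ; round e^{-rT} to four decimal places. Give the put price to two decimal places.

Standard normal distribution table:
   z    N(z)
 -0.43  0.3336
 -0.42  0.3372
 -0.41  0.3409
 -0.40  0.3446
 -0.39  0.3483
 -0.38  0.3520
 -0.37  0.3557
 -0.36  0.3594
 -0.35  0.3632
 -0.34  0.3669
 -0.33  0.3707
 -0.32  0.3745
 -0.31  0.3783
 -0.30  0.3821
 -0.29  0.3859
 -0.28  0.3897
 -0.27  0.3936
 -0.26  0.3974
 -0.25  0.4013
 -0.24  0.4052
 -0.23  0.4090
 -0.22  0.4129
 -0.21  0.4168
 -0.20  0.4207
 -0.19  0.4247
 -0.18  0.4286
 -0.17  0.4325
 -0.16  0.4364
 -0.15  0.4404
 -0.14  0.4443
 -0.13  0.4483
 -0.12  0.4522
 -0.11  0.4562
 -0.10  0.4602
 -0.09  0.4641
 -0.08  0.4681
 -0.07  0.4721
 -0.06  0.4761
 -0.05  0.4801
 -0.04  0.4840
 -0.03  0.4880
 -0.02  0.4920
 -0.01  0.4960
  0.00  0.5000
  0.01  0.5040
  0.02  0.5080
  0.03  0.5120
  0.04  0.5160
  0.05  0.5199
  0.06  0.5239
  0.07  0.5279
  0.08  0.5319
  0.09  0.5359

T = 1;  σ√T = 0.4500
d₁ = [ln(383/379) + (0.059 + 0.45²/2)·1] / 0.4500 = [0.0105 + 0.1603] / 0.4500 = 0.3794 ⇒ 0.38
d₂ = d₁ − σ√T = 0.3794 − 0.4500 = -0.0706 ⇒ -0.07
e^(−rT) = e^(−0.059·1) = 0.9427
N(−d₂) = N(0.07) = 0.5279;  N(−d₁) = N(-0.38) = 0.3520
P = 379·0.9427·0.5279 − 383·0.3520 = 188.6099 − 134.8160 = 53.7939

53.79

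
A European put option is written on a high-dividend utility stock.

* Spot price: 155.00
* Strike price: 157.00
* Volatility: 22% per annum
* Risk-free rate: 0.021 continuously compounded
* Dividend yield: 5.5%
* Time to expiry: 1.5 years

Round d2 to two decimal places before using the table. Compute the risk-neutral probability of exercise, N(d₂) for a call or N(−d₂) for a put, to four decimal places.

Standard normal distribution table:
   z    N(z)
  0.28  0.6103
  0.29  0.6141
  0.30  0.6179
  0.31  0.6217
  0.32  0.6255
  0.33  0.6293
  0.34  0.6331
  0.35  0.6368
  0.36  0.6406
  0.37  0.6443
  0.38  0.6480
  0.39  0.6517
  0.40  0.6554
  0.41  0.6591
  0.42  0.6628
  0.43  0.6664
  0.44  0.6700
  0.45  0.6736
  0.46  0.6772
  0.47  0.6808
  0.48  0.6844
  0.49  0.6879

σ√T = 0.22 × 1.2247 = 0.2694
d₁ = [ln(155/157) + (0.021 − 0.055 + ½·0.22²)·1.5] / (σ√T) = (-0.0128 − 0.0147) / 0.2694 = -0.1021 → -0.10
d₂ = -0.1021 − 0.2694 = -0.3716 → -0.37
Risk-neutral Pr[S_T < K] = N(−d₂) = N(0.37) = 0.6443

0.6443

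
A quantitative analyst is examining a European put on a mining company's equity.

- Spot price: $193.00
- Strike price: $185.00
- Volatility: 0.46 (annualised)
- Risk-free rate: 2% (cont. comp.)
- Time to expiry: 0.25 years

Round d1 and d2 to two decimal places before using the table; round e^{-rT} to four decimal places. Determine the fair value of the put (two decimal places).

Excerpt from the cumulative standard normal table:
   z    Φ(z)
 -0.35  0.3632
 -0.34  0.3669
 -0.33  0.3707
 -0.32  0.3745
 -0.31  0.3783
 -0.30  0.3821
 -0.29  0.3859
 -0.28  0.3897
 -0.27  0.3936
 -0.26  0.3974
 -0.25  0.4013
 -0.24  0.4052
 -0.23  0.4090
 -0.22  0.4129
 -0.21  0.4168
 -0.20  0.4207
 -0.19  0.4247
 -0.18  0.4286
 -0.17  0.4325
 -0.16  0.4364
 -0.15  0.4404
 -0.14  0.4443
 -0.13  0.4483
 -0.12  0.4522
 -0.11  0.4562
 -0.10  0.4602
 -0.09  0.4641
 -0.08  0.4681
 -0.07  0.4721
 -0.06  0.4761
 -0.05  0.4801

σ√T = 0.46·√0.25 = 0.2300
d₁ = [ln(193/185) + (0.02 + 0.46²/2)·0.25] / 0.2300 = [0.0423 + 0.0314] / 0.2300 = 0.3208 ⇒ 0.32
d₂ = d₁ − σ√T = 0.3208 − 0.2300 = 0.0908 ⇒ 0.09
e^(−rT) = e^(−0.02·0.25) = 0.9950
N(−d₂) = N(-0.09) = 0.4641;  N(−d₁) = N(-0.32) = 0.3745
P = 185·0.9950·0.4641 − 193·0.3745 = 85.4292 − 72.2785 = 13.1507

$13.15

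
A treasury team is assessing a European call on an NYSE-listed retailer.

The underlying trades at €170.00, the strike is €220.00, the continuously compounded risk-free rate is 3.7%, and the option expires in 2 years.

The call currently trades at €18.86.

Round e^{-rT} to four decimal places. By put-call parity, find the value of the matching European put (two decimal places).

€53.17

e^(−rT) = e^(−0.037·2) = 0.9287
Put-call parity: C − P = S − K·e^(−rT) = 170 − 220·0.9287 = 170 − 204.3140 = -34.3140
P = C − (C − P) = 18.86 − (-34.3140) = 53.1740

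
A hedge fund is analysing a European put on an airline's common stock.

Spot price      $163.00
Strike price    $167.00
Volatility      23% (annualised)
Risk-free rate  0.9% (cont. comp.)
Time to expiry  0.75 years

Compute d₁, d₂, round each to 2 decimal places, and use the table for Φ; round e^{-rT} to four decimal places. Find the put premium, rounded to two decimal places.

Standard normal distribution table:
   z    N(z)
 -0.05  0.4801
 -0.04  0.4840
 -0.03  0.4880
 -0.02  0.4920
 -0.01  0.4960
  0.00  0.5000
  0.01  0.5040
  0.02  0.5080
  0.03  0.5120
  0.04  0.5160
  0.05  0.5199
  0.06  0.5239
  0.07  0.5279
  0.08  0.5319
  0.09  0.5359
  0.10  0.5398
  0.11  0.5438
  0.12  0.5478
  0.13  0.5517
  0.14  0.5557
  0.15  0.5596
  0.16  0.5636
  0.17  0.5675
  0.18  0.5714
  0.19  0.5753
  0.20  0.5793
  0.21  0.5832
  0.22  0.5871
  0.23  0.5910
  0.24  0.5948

σ√T = 0.23·√0.75 = 0.1992
d₁ = [ln(163/167) + (0.009 + 0.23²/2)·0.75] / 0.1992 = [-0.0242 + 0.0266] / 0.1992 = 0.0118 ⇒ 0.01
d₂ = d₁ − σ√T = 0.0118 − 0.1992 = -0.1874 ⇒ -0.19
e^(−rT) = e^(−0.009·0.75) = 0.9933
P = 167·0.9933·N(0.19) − 163·N(-0.01) = 167·0.9933·0.5753 − 163·0.4960 = 95.4314 − 80.8480 = 14.5834

$14.58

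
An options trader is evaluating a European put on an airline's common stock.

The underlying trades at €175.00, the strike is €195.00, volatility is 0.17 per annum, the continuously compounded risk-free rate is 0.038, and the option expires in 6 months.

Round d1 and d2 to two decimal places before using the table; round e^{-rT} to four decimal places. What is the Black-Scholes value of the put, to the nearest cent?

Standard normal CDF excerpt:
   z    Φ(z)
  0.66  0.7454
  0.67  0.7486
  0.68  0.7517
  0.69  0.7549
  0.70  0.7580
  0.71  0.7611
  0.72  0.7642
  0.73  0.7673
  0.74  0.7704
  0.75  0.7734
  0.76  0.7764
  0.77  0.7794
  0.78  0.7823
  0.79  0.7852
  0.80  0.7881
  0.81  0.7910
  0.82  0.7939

T = 0.5;  σ√T = 0.1202
d₁ = [ln(175/195) + (0.038 + ½·0.17²)·0.5] / (σ√T) = (-0.1082 + 0.0262) / 0.1202 = -0.6821 → -0.68
d₂ = -0.6821 − 0.1202 = -0.8023 → -0.80
exp(−rT) = exp(−0.038·0.5) = 0.9812
P = 195·0.9812·N(0.80) − 175·N(0.68) = 195·0.9812·0.7881 − 175·0.7517 = 150.7903 − 131.5475 = 19.2428

€19.24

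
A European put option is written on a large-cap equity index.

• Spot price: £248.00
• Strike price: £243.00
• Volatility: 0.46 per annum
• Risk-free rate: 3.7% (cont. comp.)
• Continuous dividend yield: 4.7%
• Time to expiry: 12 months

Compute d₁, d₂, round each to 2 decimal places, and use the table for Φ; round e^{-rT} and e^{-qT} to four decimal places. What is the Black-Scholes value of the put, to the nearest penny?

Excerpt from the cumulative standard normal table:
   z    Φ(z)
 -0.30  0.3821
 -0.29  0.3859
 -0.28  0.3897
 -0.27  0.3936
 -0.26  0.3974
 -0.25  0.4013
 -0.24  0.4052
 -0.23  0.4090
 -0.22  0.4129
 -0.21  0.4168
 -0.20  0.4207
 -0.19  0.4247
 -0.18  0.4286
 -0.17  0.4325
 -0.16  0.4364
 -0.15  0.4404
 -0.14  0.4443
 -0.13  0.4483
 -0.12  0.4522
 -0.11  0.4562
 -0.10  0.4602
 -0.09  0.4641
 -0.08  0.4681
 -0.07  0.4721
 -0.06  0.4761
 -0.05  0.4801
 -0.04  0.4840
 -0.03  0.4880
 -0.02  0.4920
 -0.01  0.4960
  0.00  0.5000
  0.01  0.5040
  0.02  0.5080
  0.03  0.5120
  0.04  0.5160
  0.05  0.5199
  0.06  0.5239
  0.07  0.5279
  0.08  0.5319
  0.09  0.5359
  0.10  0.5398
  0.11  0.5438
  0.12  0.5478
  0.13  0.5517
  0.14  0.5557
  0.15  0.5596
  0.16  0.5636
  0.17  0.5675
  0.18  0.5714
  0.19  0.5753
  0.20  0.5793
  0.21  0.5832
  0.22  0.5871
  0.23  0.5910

σ√T = 0.46 × 1.0000 = 0.4600
ln(S/K) + (r − q + σ²/2)T = ln(248/243) + (0.037 − 0.047 + 0.46²/2)·1 = 0.0204 + 0.0958 = 0.1162
d₁ = 0.1162 / 0.4600 = 0.2525 → 0.25
d₂ = d₁ − σ√T = 0.2525 − 0.4600 = -0.2075 → -0.21
e^(−qT) = e^(−0.047·1) = 0.9541;  e^(−rT) = e^(−0.037·1) = 0.9637
N(−d₂) = N(0.21) = 0.5832;  N(−d₁) = N(-0.25) = 0.4013
P = 243·0.9637·0.5832 − 248·0.9541·0.4013 = 136.5733 − 94.9543 = 41.6189

£41.62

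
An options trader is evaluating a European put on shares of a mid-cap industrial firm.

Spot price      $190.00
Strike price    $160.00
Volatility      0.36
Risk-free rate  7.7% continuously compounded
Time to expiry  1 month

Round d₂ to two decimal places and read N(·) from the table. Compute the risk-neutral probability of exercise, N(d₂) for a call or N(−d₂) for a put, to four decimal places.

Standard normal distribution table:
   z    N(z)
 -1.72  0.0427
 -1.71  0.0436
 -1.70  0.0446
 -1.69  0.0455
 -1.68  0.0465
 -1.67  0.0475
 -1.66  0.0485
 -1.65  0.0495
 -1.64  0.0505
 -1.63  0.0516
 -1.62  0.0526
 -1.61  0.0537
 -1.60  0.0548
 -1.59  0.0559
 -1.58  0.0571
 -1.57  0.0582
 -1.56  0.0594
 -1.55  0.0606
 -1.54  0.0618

T = 0.08333;  σ√T = 0.1039
d₁ = [ln(190/160) + (0.077 + 0.36²/2)·0.08333] / 0.1039 = [0.1719 + 0.0118] / 0.1039 = 1.7673 ≈ 1.77
d₂ = d₁ − σ√T = 1.7673 − 0.1039 = 1.6634 ≈ 1.66
Pr(exercise) under Q = N(−d₂) = N(-1.66) = 0.0485

0.0485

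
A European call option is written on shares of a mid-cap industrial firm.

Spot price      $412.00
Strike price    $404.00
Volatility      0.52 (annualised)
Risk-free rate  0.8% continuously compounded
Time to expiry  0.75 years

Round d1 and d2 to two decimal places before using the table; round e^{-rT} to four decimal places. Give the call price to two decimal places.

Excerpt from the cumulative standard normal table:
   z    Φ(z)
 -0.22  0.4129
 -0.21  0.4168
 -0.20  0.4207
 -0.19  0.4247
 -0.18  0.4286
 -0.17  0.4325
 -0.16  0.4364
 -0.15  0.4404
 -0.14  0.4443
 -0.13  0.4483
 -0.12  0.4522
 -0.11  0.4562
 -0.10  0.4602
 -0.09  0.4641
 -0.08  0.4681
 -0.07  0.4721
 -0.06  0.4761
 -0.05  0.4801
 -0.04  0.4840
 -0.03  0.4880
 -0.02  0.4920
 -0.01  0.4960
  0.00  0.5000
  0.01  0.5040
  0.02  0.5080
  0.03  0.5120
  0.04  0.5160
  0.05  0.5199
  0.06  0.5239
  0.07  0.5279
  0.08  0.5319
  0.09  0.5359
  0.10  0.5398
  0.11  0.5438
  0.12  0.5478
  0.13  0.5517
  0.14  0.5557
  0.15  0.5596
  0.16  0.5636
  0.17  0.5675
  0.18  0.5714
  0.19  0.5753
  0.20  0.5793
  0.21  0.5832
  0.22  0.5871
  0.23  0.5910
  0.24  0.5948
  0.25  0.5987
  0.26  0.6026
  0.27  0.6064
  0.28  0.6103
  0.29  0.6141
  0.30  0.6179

$77.76

σ√T = 0.52·√0.75 = 0.4503
d₁ = [ln(412/404) + (0.008 + ½·0.52²)·0.75] / (σ√T) = (0.0196 + 0.1074) / 0.4503 = 0.2820 → 0.28
d₂ = 0.2820 − 0.4503 = -0.1683 → -0.17
e^(−rT) = e^(−0.008·0.75) = 0.9940
N(d₁) = N(0.28) = 0.6103;  N(d₂) = N(-0.17) = 0.4325
C = 412·0.6103 − 404·0.9940·0.4325 = 251.4436 − 173.6816 = 77.7620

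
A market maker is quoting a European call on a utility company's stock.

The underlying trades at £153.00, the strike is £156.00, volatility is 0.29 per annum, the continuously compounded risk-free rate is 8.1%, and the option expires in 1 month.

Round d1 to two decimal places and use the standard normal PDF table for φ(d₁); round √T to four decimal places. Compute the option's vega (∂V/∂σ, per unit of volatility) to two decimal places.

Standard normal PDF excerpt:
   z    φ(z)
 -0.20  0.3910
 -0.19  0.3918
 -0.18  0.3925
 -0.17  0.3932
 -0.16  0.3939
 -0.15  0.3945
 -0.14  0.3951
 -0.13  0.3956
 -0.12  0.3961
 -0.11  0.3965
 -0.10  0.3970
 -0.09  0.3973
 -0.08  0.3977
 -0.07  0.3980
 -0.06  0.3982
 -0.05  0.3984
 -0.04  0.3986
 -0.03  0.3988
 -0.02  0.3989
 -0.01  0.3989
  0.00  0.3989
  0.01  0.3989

σ√T = 0.29·√0.08333 = 0.0837
d₁ = [ln(153/156) + (0.081 + 0.29²/2)·0.08333] / 0.0837 = [-0.0194 + 0.0103] / 0.0837 = -0.1095 ⇒ -0.11
√T = √0.08333 = 0.2887
φ(d₁) = φ(-0.11) = 0.3965
vega = S·φ(d₁)·√T = 153·0.3965·0.2887 = 17.5138

17.51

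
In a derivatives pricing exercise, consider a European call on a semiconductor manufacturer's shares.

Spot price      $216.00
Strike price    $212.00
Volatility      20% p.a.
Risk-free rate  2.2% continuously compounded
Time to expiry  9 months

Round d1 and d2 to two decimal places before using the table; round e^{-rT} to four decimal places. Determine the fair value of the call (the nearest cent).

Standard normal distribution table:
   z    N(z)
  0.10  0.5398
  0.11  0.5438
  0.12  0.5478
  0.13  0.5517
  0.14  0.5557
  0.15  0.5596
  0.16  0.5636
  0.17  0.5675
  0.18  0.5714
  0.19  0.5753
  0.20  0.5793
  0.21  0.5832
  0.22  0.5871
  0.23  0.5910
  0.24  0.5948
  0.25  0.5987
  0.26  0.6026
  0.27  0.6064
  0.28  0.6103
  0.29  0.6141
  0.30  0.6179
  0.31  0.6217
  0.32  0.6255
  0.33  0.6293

σ√T = 0.2·√0.75 = 0.1732
d₁ = [ln(216/212) + (0.022 + 0.2²/2)·0.75] / 0.1732 = [0.0187 + 0.0315] / 0.1732 = 0.2898 → 0.29
d₂ = d₁ − σ√T = 0.2898 − 0.1732 = 0.1166 → 0.12
e^(−rT) = e^(−0.022·0.75) = 0.9836
N(d₁) = N(0.29) = 0.6141;  N(d₂) = N(0.12) = 0.5478
C = 216·0.6141 − 212·0.9836·0.5478 = 132.6456 − 114.2290 = 18.4166

$18.42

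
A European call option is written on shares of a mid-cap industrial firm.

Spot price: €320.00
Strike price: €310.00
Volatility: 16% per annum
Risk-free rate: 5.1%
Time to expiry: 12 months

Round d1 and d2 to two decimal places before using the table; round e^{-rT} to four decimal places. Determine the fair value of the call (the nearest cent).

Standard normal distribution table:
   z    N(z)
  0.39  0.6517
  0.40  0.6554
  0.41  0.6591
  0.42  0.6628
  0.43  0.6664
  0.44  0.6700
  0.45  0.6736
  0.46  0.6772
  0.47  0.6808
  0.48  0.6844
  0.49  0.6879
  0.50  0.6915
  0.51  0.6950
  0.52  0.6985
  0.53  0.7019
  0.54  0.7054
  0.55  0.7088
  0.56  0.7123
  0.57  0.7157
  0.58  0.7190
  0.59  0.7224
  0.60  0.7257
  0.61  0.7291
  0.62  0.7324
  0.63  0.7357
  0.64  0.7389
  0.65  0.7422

T = 1;  σ√T = 0.1600
ln(S/K) + (r + σ²/2)T = ln(320/310) + (0.051 + 0.16²/2)·1 = 0.0317 + 0.0638 = 0.0955
d₁ = 0.0955 / 0.1600 = 0.5972 → 0.60
d₂ = d₁ − σ√T = 0.5972 − 0.1600 = 0.4372 → 0.44
e^(−rT) = e^(−0.051·1) = 0.9503
N(d₁) = N(0.60) = 0.7257;  N(d₂) = N(0.44) = 0.6700
C = 320·0.7257 − 310·0.9503·0.6700 = 232.2240 − 197.3773 = 34.8467

€34.85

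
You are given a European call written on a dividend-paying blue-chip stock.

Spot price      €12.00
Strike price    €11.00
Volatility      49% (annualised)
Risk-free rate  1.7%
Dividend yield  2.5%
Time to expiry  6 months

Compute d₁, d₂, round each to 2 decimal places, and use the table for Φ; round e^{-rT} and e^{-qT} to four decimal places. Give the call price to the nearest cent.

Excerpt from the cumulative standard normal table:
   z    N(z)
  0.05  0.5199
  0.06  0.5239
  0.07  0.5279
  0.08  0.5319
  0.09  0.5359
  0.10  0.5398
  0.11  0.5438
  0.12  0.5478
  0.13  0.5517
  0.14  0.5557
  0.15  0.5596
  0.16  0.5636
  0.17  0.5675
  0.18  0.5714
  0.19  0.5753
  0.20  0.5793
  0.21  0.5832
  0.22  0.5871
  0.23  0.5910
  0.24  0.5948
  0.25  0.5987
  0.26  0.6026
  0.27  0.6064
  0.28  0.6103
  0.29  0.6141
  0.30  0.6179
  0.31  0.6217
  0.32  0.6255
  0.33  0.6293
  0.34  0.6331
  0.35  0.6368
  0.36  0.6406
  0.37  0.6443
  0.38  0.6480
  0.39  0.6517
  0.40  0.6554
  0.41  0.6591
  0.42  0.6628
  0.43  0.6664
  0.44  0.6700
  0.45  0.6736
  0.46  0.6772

€2.05

σ√T = 0.49 × 0.7071 = 0.3465
ln(S/K) + (r − q + σ²/2)T = ln(12/11) + (0.017 − 0.025 + 0.49²/2)·0.5 = 0.0870 + 0.0560 = 0.1430
d₁ = 0.1430 / 0.3465 = 0.4128 ⇒ 0.41
d₂ = d₁ − σ√T = 0.4128 − 0.3465 = 0.0663 ⇒ 0.07
exp(−qT) = exp(−0.025·0.5) = 0.9876;  exp(−rT) = exp(−0.017·0.5) = 0.9915
N(d₁) = N(0.41) = 0.6591;  N(d₂) = N(0.07) = 0.5279
C = 12·0.9876·0.6591 − 11·0.9915·0.5279 = 7.8111 − 5.7575 = 2.0536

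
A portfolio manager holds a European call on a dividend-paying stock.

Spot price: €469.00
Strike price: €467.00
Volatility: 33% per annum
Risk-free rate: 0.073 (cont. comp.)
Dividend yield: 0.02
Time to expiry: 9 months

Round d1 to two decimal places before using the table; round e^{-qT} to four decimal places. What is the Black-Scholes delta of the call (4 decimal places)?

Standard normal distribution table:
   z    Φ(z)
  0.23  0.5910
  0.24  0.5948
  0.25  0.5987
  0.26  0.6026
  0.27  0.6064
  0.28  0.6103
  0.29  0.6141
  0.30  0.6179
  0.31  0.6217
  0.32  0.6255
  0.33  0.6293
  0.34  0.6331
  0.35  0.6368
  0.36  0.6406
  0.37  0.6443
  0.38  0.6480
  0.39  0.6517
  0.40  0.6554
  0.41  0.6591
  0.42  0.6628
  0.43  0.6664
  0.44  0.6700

T = 0.75;  σ√T = 0.2858
d₁ = [ln(469/467) + (0.073 − 0.02 + ½·0.33²)·0.75] / (σ√T) = (0.0043 + 0.0806) / 0.2858 = 0.2969 → 0.30
N(d₁) = N(0.30) = 0.6179
Δ_call = exp(−qT)·N(d₁) = 0.9851·0.6179 = 0.6087

0.6087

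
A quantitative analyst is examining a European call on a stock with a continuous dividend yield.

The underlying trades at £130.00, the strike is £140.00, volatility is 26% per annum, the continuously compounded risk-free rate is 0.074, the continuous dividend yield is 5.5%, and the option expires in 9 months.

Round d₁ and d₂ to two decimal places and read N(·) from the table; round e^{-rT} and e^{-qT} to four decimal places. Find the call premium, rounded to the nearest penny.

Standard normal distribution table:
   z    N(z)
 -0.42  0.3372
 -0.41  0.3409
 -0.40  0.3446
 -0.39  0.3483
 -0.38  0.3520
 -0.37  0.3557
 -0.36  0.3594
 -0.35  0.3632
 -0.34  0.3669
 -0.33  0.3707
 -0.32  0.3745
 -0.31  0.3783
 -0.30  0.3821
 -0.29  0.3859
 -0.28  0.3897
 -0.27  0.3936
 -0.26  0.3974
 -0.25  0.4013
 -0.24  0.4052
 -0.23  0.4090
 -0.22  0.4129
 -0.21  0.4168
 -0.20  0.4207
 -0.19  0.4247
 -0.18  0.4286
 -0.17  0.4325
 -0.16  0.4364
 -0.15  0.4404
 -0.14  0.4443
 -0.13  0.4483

£8.32

σ√T = 0.26 × 0.8660 = 0.2252
d₁ = [ln(130/140) + (0.074 − 0.055 + ½·0.26²)·0.75] / (σ√T) = (-0.0741 + 0.0396) / 0.2252 = -0.1533 → -0.15
d₂ = -0.1533 − 0.2252 = -0.3784 → -0.38
e^(−qT) = e^(−0.055·0.75) = 0.9596;  e^(−rT) = e^(−0.074·0.75) = 0.9460
C = 130·0.9596·N(-0.15) − 140·0.9460·N(-0.38) = 130·0.9596·0.4404 − 140·0.9460·0.3520 = 54.9390 − 46.6189 = 8.3201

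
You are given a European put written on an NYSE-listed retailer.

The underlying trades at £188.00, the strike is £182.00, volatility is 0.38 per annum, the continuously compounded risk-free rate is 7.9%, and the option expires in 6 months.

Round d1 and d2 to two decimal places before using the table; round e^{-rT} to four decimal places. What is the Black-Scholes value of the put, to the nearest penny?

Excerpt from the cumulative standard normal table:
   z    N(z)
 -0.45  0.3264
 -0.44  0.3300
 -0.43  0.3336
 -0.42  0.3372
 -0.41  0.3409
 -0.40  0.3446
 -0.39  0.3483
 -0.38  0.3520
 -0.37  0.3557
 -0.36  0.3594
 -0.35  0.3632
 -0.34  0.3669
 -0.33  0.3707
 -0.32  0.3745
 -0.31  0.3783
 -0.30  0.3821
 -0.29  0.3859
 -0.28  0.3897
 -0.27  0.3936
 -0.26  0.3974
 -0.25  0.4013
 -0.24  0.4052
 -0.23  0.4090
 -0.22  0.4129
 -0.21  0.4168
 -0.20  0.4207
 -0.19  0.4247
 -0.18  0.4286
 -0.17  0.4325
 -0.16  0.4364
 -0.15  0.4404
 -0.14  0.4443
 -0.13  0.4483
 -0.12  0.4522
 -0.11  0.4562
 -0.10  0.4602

σ√T = 0.38·√0.5 = 0.2687
ln(S/K) + (r + σ²/2)T = ln(188/182) + (0.079 + 0.38²/2)·0.5 = 0.0324 + 0.0756 = 0.1080
d₁ = 0.1080 / 0.2687 = 0.4021 → 0.40
d₂ = d₁ − σ√T = 0.4021 − 0.2687 = 0.1334 → 0.13
exp(−rT) = exp(−0.079·0.5) = 0.9613
N(−d₂) = N(-0.13) = 0.4483;  N(−d₁) = N(-0.40) = 0.3446
P = 182·0.9613·0.4483 − 188·0.3446 = 78.4330 − 64.7848 = 13.6482

£13.65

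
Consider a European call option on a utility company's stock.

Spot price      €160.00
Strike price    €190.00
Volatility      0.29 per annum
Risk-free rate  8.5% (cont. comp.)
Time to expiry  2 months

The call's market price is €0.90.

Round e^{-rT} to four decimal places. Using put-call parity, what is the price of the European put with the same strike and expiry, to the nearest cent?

€28.22

e^(−rT) = e^(−0.085·0.1667) = 0.9859
Put-call parity: C − P = S − K·e^(−rT) = 160 − 190·0.9859 = 160 − 187.3210 = -27.3210
P = C − (C − P) = 0.90 − (-27.3210) = 28.2210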